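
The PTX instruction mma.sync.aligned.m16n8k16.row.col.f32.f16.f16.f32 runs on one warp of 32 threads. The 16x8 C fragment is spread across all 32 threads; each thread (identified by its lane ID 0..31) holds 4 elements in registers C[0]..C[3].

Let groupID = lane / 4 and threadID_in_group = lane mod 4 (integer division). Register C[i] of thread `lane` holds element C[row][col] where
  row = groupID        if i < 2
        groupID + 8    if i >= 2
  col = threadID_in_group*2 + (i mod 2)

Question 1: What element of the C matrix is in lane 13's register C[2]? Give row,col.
11,2

L=13→G=13>>2=3, T=13&3=1
[2]→row 3+8=11  col 1·2+0=2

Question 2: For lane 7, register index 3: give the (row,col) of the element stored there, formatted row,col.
9,7

L=7->g=7>>2=1, t=7&3=3
[3]->row 1+8=9  col 3·2+1=7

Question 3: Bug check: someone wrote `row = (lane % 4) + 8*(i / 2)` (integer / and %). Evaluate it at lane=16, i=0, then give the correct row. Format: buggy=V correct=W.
`(lane % 4) + 8*(i / 2)`[16,0]=>0
L=16=>grp=16>>2=4, tig=16&3=0
[0]=>row 4+0=4  col 0·2+0=0
row: 0 vs 4

buggy=0 correct=4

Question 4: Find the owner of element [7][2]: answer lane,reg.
29,0

r:7=>grp=7,rB=0  c:2=>tig=1,lo=0
L=7*4+1=29  i=0*2+0=0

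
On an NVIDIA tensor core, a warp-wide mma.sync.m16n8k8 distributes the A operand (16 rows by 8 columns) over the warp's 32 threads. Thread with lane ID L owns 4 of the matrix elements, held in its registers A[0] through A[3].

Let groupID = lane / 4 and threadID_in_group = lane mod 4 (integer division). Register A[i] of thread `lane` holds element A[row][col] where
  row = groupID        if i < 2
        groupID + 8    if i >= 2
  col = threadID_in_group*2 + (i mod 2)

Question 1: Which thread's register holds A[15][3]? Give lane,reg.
r:15=>grp=7,rB=1  c:3=>tig=1,lo=1
L=7*4+1=29  i=1*2+1=3

29,3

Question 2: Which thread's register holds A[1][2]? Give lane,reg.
r=1->g=1,rb=0  c=2->t=1,b0=0
L=1*4+1=5  i=0*2+0=0

5,0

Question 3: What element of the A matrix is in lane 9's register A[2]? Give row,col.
9: gr=2,th=1
[2] (2+8,1*2+0) = (10,2)

10,2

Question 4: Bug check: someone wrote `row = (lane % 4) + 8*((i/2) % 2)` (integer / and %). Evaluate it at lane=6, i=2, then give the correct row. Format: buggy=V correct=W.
`(lane % 4) + 8*((i/2) % 2)`[6,2]->10
6: gid=1,tid=2
[2] (1+8,2*2+0) = (9,4)
row: 10 vs 9

buggy=10 correct=9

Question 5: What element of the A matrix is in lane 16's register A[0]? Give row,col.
4,0

lane 16->16/4=4, 16 mod 4=0
i=0  r:4+0->4  c:2·0+0->0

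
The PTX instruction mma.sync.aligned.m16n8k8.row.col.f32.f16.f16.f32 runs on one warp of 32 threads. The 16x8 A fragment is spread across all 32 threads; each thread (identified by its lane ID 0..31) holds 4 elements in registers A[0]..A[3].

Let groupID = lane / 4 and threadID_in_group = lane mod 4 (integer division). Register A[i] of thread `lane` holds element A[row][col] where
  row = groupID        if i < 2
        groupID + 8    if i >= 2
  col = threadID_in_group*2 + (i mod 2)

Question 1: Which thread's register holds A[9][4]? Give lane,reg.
r=9⇒gr=1,Rb=1  c=4⇒th=2,odd=0
L=1*4+2=6  i=1*2+0=2

6,2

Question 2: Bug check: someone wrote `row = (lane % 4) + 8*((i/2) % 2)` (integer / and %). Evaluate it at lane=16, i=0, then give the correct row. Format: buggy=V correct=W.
`(lane % 4) + 8*((i/2) % 2)`[16,0]->0
16: g=4,t=0
[0] (4+0,0*2+0) = (4,0)
row: 0 vs 4

buggy=0 correct=4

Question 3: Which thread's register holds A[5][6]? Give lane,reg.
23,0

r=5→G=5,rhi=0  c=6→T=3,p=0
L=5*4+3=23  i=0*2+0=0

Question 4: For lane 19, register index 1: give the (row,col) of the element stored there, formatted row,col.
4,7

lane 19: grp=4 (19/4), tig=3 (19%4)
i=1: r=4+0=4, c=3*2+1=7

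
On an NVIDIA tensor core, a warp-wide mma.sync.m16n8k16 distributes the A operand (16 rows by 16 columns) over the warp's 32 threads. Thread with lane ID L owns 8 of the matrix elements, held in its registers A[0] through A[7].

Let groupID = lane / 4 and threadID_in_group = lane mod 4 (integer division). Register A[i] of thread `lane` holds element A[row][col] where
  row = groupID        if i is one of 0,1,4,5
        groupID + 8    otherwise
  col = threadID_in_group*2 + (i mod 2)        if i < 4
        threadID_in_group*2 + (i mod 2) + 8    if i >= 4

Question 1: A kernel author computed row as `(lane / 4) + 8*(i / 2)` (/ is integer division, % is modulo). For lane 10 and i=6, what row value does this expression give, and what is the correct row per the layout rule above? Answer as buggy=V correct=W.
buggy=26 correct=10

`(lane / 4) + 8*(i / 2)`[10,6]->26
L=10->gid=10>>2=2, tid=10&3=2
[6]->row 2+8=10  col 2·2+0+8=12
row: 26 vs 10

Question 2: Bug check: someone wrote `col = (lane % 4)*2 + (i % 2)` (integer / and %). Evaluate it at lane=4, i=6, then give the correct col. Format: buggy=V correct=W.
buggy=0 correct=8

`(lane % 4)*2 + (i % 2)`[4,6]⇒0
lane 4⇒4/4=1, 4 mod 4=0
i=6  r:1+8⇒9  c:2·0+0+8⇒8
col: 0 vs 8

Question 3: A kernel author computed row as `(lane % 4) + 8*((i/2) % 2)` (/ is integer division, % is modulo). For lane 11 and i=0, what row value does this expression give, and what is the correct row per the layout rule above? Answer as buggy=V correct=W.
buggy=3 correct=2

`(lane % 4) + 8*((i/2) % 2)`[11,0]=>3
lane 11: grp=2 (11/4), tig=3 (11%4)
i=0: r=2+0=2, c=3*2+0+0=6
row: 3 vs 2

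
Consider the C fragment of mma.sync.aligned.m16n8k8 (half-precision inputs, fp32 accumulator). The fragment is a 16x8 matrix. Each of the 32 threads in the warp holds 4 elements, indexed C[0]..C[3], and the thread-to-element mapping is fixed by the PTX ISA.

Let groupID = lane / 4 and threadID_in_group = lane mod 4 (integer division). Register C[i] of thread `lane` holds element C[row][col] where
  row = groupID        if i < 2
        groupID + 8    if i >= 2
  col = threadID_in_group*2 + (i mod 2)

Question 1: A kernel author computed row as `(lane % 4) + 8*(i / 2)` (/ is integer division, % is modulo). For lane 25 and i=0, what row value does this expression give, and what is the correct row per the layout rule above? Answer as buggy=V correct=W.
buggy=1 correct=6

`(lane % 4) + 8*(i / 2)`[25,0]=>1
L=25=>grp=25>>2=6, tig=25&3=1
[0]=>row 6+0=6  col 1·2+0=2
row: 1 vs 6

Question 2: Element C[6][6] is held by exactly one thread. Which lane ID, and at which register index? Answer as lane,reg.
r:6=>grp=6,rB=0  c:6=>tig=3,lo=0
L=6*4+3=27  i=0*2+0=0

27,0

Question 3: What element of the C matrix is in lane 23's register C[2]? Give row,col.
13,6

lane 23: grp=5 (23/4), tig=3 (23%4)
i=2: r=5+8=13, c=3*2+0=6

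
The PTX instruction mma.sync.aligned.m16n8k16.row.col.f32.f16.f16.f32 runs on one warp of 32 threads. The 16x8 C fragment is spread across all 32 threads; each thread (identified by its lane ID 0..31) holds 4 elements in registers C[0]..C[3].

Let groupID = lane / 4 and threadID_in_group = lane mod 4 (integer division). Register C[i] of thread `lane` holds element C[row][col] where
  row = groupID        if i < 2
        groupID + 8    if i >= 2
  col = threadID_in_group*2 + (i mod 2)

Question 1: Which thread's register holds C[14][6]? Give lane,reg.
27,2

r: 14->gid=6,r8=1  c: 6->tid=3,i&1=0
L=6*4+3=27  i=1*2+0=2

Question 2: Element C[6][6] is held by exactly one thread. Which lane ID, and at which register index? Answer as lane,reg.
27,0

r=6->g=6,rb=0  c=6->t=3,b0=0
L=6*4+3=27  i=0*2+0=0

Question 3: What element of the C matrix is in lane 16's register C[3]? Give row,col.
12,1

lane 16: grp=4 (16/4), tig=0 (16%4)
i=3: r=4+8=12, c=0*2+1=1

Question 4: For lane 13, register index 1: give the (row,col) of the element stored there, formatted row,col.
lane 13: gid=3 (13/4), tid=1 (13%4)
i=1: r=3+0=3, c=1*2+1=3

3,3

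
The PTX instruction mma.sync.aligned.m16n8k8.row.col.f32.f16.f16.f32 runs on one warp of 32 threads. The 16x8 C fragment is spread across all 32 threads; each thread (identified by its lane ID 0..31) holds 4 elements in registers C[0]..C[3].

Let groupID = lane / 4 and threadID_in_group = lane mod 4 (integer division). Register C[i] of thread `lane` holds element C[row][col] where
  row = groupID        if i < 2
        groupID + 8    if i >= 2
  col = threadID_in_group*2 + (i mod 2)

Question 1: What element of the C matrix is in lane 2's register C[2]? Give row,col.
8,4

lane 2=>2/4=0, 2 mod 4=2
i=2  r:0+8=>8  c:2·2+0=>4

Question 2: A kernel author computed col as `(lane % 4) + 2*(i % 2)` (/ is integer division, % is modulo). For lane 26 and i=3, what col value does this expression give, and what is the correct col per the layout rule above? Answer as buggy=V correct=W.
`(lane % 4) + 2*(i % 2)`[26,3]=>4
lane 26: grp=6 (26/4), tig=2 (26%4)
i=3: r=6+8=14, c=2*2+1=5
col: 4 vs 5

buggy=4 correct=5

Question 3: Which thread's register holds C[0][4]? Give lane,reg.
r:0=>grp=0,rB=0  c:4=>tig=2,lo=0
L=0*4+2=2  i=0*2+0=0

2,0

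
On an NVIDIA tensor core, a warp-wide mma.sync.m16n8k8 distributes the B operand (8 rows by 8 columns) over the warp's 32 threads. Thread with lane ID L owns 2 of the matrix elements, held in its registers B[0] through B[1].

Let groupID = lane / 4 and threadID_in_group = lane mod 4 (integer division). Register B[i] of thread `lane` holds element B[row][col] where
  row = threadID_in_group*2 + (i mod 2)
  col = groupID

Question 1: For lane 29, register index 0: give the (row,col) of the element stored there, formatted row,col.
2,7

lane 29→29/4=7, 29 mod 4=1
i=0  r:2·1+0→2  c:7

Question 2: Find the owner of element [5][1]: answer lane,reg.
6,1

c=1⇒gr=1  r=5⇒th=2,odd=1
L=1*4+2=6  i=1=1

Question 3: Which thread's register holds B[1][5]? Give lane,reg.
20,1

c=5->g=5  r=1->t=0,b0=1
L=5*4+0=20  i=1=1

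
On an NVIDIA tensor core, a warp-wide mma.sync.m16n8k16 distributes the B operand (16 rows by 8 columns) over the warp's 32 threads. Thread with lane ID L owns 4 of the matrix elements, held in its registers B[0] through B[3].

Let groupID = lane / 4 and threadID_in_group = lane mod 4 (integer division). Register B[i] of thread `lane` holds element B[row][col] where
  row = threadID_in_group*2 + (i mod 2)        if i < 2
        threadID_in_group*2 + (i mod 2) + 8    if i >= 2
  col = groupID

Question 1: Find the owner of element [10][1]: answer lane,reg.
5,2

c: 1->gid=1  r: 10->r8=1,tid=1,i&1=0
L=1*4+1=5  i=1*2+0=2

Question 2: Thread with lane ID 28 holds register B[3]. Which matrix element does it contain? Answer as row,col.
28: G=7,T=0
[3] (0*2+1+8,7) = (9,7)

9,7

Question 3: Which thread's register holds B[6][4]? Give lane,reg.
19,0

c:4=>grp=4  r:6=>rB=0,tig=3,lo=0
L=4*4+3=19  i=0*2+0=0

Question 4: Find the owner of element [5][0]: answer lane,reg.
c=0->g=0  r=5->rb=0,t=2,b0=1
L=0*4+2=2  i=0*2+1=1

2,1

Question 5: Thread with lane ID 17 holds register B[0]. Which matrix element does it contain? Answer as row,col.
lane 17=>17/4=4, 17 mod 4=1
i=0  r:2·1+0+0=>2  c:4

2,4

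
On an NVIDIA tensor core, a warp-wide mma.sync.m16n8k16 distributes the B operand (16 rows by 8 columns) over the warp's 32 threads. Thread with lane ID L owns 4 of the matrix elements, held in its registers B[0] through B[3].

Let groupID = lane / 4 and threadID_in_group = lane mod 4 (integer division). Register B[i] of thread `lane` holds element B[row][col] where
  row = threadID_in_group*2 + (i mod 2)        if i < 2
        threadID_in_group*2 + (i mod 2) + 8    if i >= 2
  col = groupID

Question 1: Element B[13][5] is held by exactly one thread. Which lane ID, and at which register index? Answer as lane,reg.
c=5->g=5  r=13->rb=1,t=2,b0=1
L=5*4+2=22  i=1*2+1=3

22,3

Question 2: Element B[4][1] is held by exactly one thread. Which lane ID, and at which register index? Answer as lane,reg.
c=1->g=1  r=4->rb=0,t=2,b0=0
L=1*4+2=6  i=0*2+0=0

6,0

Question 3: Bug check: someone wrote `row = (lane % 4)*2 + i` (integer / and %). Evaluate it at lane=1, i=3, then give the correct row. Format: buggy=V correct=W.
buggy=5 correct=11

`(lane % 4)*2 + i`[1,3]=>5
lane 1=>1/4=0, 1 mod 4=1
i=3  r:2·1+1+8=>11  c:0
row: 5 vs 11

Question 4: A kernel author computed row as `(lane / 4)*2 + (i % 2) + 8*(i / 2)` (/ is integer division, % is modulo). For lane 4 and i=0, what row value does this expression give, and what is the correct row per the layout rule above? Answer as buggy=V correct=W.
buggy=2 correct=0

`(lane / 4)*2 + (i % 2) + 8*(i / 2)`[4,0]⇒2
4: gr=1,th=0
[0] (0*2+0+0,1) = (0,1)
row: 2 vs 0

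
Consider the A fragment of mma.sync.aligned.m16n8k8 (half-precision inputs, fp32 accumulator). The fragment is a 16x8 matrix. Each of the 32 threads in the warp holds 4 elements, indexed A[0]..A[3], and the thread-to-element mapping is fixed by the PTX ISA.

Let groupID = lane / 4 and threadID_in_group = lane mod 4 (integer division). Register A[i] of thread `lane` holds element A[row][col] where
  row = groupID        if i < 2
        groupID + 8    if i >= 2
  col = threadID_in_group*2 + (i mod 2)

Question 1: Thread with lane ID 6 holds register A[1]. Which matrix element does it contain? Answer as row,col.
lane 6: g=1 (6/4), t=2 (6%4)
i=1: r=1+0=1, c=2*2+1=5

1,5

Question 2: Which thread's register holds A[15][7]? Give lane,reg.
r: 15->gid=7,r8=1  c: 7->tid=3,i&1=1
L=7*4+3=31  i=1*2+1=3

31,3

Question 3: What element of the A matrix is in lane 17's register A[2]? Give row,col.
L=17→G=17>>2=4, T=17&3=1
[2]→row 4+8=12  col 1·2+0=2

12,2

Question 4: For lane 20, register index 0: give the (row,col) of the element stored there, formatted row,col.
5,0

lane 20: gr=5 (20/4), th=0 (20%4)
i=0: r=5+0=5, c=0*2+0=0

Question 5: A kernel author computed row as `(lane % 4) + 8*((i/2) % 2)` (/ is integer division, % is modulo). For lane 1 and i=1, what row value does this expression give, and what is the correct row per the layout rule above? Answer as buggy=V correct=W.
`(lane % 4) + 8*((i/2) % 2)`[1,1]→1
lane 1→1/4=0, 1 mod 4=1
i=1  r:0+0→0  c:2·1+1→3
row: 1 vs 0

buggy=1 correct=0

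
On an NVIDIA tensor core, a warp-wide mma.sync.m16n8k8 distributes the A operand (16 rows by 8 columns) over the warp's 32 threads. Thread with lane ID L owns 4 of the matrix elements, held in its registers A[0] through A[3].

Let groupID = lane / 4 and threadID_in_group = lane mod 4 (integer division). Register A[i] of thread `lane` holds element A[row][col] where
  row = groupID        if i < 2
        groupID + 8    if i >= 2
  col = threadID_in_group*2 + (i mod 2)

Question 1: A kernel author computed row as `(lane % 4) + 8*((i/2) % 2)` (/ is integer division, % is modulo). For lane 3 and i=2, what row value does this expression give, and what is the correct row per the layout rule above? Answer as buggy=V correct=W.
buggy=11 correct=8

`(lane % 4) + 8*((i/2) % 2)`[3,2]->11
3: gid=0,tid=3
[2] (0+8,3*2+0) = (8,6)
row: 11 vs 8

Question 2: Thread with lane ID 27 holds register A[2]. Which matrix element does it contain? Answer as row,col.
14,6

lane 27⇒27/4=6, 27 mod 4=3
i=2  r:6+8⇒14  c:2·3+0⇒6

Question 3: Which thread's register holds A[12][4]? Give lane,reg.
18,2

r: 12->gid=4,r8=1  c: 4->tid=2,i&1=0
L=4*4+2=18  i=1*2+0=2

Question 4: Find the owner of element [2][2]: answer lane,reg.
r: 2->gid=2,r8=0  c: 2->tid=1,i&1=0
L=2*4+1=9  i=0*2+0=0

9,0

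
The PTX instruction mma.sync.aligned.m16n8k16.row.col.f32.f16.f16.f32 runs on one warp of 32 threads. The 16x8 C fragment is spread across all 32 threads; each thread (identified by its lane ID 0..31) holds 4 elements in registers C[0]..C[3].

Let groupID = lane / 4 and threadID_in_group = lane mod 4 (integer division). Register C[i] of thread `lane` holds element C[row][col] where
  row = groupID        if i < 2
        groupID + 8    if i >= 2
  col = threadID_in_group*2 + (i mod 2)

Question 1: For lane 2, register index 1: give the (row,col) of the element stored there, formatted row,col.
0,5

L=2->gid=2>>2=0, tid=2&3=2
[1]->row 0+0=0  col 2·2+1=5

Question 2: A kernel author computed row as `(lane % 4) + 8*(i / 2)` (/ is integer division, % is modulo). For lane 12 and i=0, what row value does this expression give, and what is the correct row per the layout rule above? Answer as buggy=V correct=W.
`(lane % 4) + 8*(i / 2)`[12,0]->0
12: gid=3,tid=0
[0] (3+0,0*2+0) = (3,0)
row: 0 vs 3

buggy=0 correct=3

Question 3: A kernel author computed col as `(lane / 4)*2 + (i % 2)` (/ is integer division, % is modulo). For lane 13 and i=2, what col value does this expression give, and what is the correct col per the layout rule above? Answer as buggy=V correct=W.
`(lane / 4)*2 + (i % 2)`[13,2]=>6
lane 13: grp=3 (13/4), tig=1 (13%4)
i=2: r=3+8=11, c=1*2+0=2
col: 6 vs 2

buggy=6 correct=2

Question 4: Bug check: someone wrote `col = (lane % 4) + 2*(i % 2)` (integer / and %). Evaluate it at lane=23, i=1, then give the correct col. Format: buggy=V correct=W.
buggy=5 correct=7

`(lane % 4) + 2*(i % 2)`[23,1]->5
lane 23->23/4=5, 23 mod 4=3
i=1  r:5+0->5  c:2·3+1->7
col: 5 vs 7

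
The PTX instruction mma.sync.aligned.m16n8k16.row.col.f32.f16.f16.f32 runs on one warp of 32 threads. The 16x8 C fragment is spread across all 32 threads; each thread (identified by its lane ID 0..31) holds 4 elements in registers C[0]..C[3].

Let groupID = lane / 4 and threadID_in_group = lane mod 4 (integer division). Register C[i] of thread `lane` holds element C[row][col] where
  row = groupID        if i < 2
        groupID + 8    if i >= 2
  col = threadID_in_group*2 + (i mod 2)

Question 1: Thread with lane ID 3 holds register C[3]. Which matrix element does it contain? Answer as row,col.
8,7

3: gid=0,tid=3
[3] (0+8,3*2+1) = (8,7)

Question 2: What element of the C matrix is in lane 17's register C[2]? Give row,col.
lane 17→17/4=4, 17 mod 4=1
i=2  r:4+8→12  c:2·1+0→2

12,2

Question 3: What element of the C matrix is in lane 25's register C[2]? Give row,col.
14,2

25: g=6,t=1
[2] (6+8,1*2+0) = (14,2)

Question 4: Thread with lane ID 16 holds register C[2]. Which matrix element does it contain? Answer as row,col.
lane 16: gid=4 (16/4), tid=0 (16%4)
i=2: r=4+8=12, c=0*2+0=0

12,0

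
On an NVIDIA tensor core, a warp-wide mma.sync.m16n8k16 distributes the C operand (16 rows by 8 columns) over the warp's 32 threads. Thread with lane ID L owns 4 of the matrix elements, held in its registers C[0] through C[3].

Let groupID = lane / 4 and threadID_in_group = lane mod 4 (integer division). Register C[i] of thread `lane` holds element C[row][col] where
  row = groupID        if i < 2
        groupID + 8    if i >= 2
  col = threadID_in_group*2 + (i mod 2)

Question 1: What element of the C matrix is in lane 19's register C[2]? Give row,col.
12,6

lane 19: G=4 (19/4), T=3 (19%4)
i=2: r=4+8=12, c=3*2+0=6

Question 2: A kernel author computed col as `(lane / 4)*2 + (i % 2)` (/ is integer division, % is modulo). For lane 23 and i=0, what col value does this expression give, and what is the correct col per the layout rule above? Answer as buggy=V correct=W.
`(lane / 4)*2 + (i % 2)`[23,0]→10
L=23→G=23>>2=5, T=23&3=3
[0]→row 5+0=5  col 3·2+0=6
col: 10 vs 6

buggy=10 correct=6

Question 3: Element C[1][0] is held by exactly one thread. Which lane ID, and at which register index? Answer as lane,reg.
4,0

r=1⇒gr=1,Rb=0  c=0⇒th=0,odd=0
L=1*4+0=4  i=0*2+0=0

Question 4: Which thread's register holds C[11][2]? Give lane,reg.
13,2

r=11⇒gr=3,Rb=1  c=2⇒th=1,odd=0
L=3*4+1=13  i=1*2+0=2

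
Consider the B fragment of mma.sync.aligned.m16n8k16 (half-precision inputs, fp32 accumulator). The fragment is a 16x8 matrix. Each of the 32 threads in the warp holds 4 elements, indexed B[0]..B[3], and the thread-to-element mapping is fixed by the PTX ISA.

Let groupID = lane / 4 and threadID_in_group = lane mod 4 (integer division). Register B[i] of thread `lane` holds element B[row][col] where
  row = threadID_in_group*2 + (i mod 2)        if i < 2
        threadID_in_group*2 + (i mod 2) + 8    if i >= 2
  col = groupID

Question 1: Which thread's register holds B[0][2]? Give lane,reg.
8,0

c=2⇒gr=2  r=0⇒Rb=0,th=0,odd=0
L=2*4+0=8  i=0*2+0=0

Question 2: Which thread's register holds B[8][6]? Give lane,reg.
c=6→G=6  r=8→rhi=1,T=0,p=0
L=6*4+0=24  i=1*2+0=2

24,2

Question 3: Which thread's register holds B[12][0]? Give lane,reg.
c: 0->gid=0  r: 12->r8=1,tid=2,i&1=0
L=0*4+2=2  i=1*2+0=2

2,2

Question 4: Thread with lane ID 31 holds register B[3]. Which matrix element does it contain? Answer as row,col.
15,7

L=31->gid=31>>2=7, tid=31&3=3
[3]->row 3·2+1+8=15  col gid=7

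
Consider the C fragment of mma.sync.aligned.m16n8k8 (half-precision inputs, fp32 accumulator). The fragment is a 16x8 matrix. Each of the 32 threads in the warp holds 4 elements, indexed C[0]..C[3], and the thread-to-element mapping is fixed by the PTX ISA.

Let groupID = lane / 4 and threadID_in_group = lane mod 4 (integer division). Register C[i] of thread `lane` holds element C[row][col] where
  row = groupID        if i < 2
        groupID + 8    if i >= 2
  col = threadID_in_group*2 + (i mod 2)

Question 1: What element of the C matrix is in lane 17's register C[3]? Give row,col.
12,3

lane 17⇒17/4=4, 17 mod 4=1
i=3  r:4+8⇒12  c:2·1+1⇒3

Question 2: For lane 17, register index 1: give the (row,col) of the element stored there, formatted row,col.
4,3

L=17=>grp=17>>2=4, tig=17&3=1
[1]=>row 4+0=4  col 1·2+1=3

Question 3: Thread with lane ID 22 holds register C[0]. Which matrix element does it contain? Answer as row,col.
L=22->g=22>>2=5, t=22&3=2
[0]->row 5+0=5  col 2·2+0=4

5,4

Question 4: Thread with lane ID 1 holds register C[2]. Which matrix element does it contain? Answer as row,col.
8,2

L=1->g=1>>2=0, t=1&3=1
[2]->row 0+8=8  col 1·2+0=2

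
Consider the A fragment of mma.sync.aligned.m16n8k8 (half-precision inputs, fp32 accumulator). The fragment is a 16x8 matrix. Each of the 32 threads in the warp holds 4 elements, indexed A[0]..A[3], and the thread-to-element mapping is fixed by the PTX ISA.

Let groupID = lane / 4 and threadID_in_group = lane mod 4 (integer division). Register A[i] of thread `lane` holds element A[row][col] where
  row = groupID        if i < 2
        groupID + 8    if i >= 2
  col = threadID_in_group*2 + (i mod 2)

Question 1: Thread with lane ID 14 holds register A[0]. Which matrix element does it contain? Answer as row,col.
lane 14=>14/4=3, 14 mod 4=2
i=0  r:3+0=>3  c:2·2+0=>4

3,4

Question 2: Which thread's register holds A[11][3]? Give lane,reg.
r=11→G=3,rhi=1  c=3→T=1,p=1
L=3*4+1=13  i=1*2+1=3

13,3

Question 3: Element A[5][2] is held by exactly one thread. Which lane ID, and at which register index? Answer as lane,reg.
21,0

r:5=>grp=5,rB=0  c:2=>tig=1,lo=0
L=5*4+1=21  i=0*2+0=0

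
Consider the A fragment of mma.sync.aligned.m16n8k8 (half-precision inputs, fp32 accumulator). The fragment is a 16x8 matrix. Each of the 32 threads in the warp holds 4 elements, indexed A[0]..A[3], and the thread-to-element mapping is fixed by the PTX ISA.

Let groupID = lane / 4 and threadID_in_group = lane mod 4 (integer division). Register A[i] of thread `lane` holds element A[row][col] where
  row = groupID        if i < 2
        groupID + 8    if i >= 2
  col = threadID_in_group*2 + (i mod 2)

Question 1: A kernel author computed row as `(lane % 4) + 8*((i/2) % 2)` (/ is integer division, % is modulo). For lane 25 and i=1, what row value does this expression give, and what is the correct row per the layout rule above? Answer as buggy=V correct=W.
buggy=1 correct=6

`(lane % 4) + 8*((i/2) % 2)`[25,1]⇒1
lane 25: gr=6 (25/4), th=1 (25%4)
i=1: r=6+0=6, c=1*2+1=3
row: 1 vs 6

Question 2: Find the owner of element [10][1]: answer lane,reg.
8,3

r: 10->gid=2,r8=1  c: 1->tid=0,i&1=1
L=2*4+0=8  i=1*2+1=3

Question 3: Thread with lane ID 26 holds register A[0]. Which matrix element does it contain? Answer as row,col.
6,4

lane 26→26/4=6, 26 mod 4=2
i=0  r:6+0→6  c:2·2+0→4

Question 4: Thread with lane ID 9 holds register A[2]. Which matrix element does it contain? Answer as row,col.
10,2

lane 9→9/4=2, 9 mod 4=1
i=2  r:2+8→10  c:2·1+0→2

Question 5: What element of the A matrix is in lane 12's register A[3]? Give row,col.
lane 12: g=3 (12/4), t=0 (12%4)
i=3: r=3+8=11, c=0*2+1=1

11,1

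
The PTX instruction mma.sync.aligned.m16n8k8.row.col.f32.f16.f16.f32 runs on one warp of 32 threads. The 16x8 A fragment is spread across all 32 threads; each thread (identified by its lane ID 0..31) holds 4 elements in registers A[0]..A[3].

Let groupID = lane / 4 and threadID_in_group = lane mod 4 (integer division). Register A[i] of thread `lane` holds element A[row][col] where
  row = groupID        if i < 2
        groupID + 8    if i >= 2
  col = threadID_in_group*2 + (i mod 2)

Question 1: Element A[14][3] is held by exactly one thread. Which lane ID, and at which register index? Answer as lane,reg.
r=14->g=6,rb=1  c=3->t=1,b0=1
L=6*4+1=25  i=1*2+1=3

25,3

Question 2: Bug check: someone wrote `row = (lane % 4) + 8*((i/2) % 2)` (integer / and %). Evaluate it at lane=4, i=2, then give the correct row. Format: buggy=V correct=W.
buggy=8 correct=9

`(lane % 4) + 8*((i/2) % 2)`[4,2]->8
4: gid=1,tid=0
[2] (1+8,0*2+0) = (9,0)
row: 8 vs 9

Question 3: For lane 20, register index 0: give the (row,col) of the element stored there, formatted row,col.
20: grp=5,tig=0
[0] (5+0,0*2+0) = (5,0)

5,0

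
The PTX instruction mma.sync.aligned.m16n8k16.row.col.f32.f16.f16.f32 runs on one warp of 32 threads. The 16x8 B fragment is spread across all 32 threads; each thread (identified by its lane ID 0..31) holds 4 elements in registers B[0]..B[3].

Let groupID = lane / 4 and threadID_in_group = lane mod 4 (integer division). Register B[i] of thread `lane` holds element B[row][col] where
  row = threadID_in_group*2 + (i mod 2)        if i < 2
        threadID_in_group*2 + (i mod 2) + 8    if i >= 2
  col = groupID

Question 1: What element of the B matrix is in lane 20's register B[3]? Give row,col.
lane 20: G=5 (20/4), T=0 (20%4)
i=3: r=0*2+1+8=9, c=G=5

9,5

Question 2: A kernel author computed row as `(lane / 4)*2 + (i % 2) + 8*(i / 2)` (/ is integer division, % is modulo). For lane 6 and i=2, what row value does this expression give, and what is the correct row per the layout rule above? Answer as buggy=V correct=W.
buggy=10 correct=12

`(lane / 4)*2 + (i % 2) + 8*(i / 2)`[6,2]->10
L=6->g=6>>2=1, t=6&3=2
[2]->row 2·2+0+8=12  col g=1
row: 10 vs 12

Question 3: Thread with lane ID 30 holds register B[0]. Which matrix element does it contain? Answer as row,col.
4,7

lane 30: gid=7 (30/4), tid=2 (30%4)
i=0: r=2*2+0+0=4, c=gid=7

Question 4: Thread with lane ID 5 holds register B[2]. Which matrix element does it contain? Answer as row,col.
5: G=1,T=1
[2] (1*2+0+8,1) = (10,1)

10,1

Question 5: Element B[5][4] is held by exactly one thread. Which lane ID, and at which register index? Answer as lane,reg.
18,1

c=4→G=4  r=5→rhi=0,T=2,p=1
L=4*4+2=18  i=0*2+1=1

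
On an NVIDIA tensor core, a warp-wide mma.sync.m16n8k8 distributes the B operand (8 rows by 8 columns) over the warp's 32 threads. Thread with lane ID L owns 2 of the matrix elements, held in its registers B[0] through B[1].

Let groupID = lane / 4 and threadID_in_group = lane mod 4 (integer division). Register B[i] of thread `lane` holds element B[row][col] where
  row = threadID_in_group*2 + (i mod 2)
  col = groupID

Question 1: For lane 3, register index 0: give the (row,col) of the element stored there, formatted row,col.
6,0

lane 3: grp=0 (3/4), tig=3 (3%4)
i=0: r=3*2+0=6, c=grp=0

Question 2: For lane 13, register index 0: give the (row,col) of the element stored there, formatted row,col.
lane 13: G=3 (13/4), T=1 (13%4)
i=0: r=1*2+0=2, c=G=3

2,3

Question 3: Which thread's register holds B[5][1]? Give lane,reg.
c=1->g=1  r=5->t=2,b0=1
L=1*4+2=6  i=1=1

6,1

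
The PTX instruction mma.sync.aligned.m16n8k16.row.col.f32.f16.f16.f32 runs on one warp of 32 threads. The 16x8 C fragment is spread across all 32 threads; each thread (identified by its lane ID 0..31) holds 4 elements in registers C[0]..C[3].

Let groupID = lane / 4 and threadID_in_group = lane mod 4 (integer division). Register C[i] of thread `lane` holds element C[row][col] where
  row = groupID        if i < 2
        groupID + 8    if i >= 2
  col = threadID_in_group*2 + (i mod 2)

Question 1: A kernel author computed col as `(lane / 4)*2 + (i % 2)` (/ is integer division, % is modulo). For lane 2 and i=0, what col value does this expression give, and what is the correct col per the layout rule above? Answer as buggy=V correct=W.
buggy=0 correct=4

`(lane / 4)*2 + (i % 2)`[2,0]⇒0
L=2⇒gr=2>>2=0, th=2&3=2
[0]⇒row 0+0=0  col 2·2+0=4
col: 0 vs 4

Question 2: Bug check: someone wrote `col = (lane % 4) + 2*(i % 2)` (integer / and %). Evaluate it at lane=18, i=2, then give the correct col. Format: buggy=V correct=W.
`(lane % 4) + 2*(i % 2)`[18,2]⇒2
lane 18: gr=4 (18/4), th=2 (18%4)
i=2: r=4+8=12, c=2*2+0=4
col: 2 vs 4

buggy=2 correct=4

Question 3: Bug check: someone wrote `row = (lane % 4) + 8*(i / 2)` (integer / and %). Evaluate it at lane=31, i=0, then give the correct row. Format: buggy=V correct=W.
buggy=3 correct=7

`(lane % 4) + 8*(i / 2)`[31,0]->3
31: gid=7,tid=3
[0] (7+0,3*2+0) = (7,6)
row: 3 vs 7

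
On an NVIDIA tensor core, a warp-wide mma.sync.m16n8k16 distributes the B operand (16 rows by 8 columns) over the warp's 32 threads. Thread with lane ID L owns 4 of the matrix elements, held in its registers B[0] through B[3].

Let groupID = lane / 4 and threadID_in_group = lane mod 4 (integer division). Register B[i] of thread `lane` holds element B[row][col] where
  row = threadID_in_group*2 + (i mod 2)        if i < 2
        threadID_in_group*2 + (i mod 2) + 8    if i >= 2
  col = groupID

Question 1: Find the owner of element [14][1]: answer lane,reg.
7,2

c=1→G=1  r=14→rhi=1,T=3,p=0
L=1*4+3=7  i=1*2+0=2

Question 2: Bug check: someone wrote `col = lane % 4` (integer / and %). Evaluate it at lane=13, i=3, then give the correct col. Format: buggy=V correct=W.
buggy=1 correct=3

`lane % 4`[13,3]->1
lane 13->13/4=3, 13 mod 4=1
i=3  r:2·1+1+8->11  c:3
col: 1 vs 3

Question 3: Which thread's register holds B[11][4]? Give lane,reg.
17,3

c: 4->gid=4  r: 11->r8=1,tid=1,i&1=1
L=4*4+1=17  i=1*2+1=3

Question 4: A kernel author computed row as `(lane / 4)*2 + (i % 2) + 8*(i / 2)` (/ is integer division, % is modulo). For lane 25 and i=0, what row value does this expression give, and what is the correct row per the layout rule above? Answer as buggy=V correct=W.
`(lane / 4)*2 + (i % 2) + 8*(i / 2)`[25,0]=>12
lane 25=>25/4=6, 25 mod 4=1
i=0  r:2·1+0+0=>2  c:6
row: 12 vs 2

buggy=12 correct=2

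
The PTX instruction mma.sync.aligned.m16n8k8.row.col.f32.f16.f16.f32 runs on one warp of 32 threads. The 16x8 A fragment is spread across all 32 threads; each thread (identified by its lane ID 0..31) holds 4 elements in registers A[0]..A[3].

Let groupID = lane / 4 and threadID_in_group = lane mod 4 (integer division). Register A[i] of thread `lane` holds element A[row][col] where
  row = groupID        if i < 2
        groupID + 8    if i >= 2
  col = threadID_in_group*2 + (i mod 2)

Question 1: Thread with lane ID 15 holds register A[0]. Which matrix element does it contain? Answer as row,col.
3,6

lane 15: g=3 (15/4), t=3 (15%4)
i=0: r=3+0=3, c=3*2+0=6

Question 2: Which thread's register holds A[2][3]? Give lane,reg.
9,1

r=2→G=2,rhi=0  c=3→T=1,p=1
L=2*4+1=9  i=0*2+1=1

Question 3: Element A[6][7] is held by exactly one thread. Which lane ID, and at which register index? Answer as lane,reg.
27,1

r=6→G=6,rhi=0  c=7→T=3,p=1
L=6*4+3=27  i=0*2+1=1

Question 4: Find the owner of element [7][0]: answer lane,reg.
28,0

r:7=>grp=7,rB=0  c:0=>tig=0,lo=0
L=7*4+0=28  i=0*2+0=0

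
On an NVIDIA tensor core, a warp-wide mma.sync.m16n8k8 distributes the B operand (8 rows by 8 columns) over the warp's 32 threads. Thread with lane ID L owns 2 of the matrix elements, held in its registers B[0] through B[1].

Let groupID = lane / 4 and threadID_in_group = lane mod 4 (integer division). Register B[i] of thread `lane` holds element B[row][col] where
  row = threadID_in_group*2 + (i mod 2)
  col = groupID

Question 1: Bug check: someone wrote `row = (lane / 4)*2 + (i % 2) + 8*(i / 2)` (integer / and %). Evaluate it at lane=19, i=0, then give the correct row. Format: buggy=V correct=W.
buggy=8 correct=6

`(lane / 4)*2 + (i % 2) + 8*(i / 2)`[19,0]→8
lane 19→19/4=4, 19 mod 4=3
i=0  r:2·3+0→6  c:4
row: 8 vs 6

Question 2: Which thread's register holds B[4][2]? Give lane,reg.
10,0

c=2→G=2  r=4→T=2,p=0
L=2*4+2=10  i=0=0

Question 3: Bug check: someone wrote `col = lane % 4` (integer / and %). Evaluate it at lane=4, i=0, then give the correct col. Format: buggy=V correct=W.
buggy=0 correct=1

`lane % 4`[4,0]→0
L=4→G=4>>2=1, T=4&3=0
[0]→row 0·2+0=0  col G=1
col: 0 vs 1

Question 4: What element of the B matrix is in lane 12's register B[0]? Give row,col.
L=12→G=12>>2=3, T=12&3=0
[0]→row 0·2+0=0  col G=3

0,3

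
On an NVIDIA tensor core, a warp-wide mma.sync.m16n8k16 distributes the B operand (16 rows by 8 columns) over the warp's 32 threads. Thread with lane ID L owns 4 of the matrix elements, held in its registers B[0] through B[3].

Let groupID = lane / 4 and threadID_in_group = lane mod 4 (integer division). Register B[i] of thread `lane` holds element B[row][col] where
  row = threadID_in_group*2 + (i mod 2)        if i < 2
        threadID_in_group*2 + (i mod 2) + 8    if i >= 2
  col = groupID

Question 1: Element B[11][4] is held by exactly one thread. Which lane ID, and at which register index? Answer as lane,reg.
c=4⇒gr=4  r=11⇒Rb=1,th=1,odd=1
L=4*4+1=17  i=1*2+1=3

17,3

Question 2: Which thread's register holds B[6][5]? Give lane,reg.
23,0

c=5->g=5  r=6->rb=0,t=3,b0=0
L=5*4+3=23  i=0*2+0=0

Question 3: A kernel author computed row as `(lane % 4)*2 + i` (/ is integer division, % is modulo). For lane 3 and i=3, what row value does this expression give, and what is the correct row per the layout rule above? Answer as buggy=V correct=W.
`(lane % 4)*2 + i`[3,3]->9
lane 3: g=0 (3/4), t=3 (3%4)
i=3: r=3*2+1+8=15, c=g=0
row: 9 vs 15

buggy=9 correct=15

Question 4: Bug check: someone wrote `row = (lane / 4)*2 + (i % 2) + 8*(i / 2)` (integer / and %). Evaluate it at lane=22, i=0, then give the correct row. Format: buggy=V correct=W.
`(lane / 4)*2 + (i % 2) + 8*(i / 2)`[22,0]→10
22: G=5,T=2
[0] (2*2+0+0,5) = (4,5)
row: 10 vs 4

buggy=10 correct=4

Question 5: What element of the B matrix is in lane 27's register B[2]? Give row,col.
lane 27⇒27/4=6, 27 mod 4=3
i=2  r:2·3+0+8⇒14  c:6

14,6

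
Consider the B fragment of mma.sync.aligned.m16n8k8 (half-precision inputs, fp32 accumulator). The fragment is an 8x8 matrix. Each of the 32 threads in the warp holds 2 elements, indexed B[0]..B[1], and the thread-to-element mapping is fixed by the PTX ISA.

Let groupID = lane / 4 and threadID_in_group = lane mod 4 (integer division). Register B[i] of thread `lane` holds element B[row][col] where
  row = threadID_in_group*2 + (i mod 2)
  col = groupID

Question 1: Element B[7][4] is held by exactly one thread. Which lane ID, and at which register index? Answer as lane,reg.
c=4->g=4  r=7->t=3,b0=1
L=4*4+3=19  i=1=1

19,1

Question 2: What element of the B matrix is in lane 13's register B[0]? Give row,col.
2,3

L=13->gid=13>>2=3, tid=13&3=1
[0]->row 1·2+0=2  col gid=3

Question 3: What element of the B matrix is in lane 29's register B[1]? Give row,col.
3,7

lane 29: g=7 (29/4), t=1 (29%4)
i=1: r=1*2+1=3, c=g=7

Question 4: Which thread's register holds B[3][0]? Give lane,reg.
c:0=>grp=0  r:3=>tig=1,lo=1
L=0*4+1=1  i=1=1

1,1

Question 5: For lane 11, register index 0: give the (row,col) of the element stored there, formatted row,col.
L=11→G=11>>2=2, T=11&3=3
[0]→row 3·2+0=6  col G=2

6,2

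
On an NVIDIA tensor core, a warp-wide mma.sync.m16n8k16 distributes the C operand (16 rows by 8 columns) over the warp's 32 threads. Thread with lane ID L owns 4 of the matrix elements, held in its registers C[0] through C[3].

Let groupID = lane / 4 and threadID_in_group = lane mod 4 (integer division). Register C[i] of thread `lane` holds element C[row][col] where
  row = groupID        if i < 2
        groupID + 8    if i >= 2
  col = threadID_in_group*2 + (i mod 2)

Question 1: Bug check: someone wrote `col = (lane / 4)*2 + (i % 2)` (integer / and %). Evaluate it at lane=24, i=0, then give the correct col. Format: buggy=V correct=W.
buggy=12 correct=0

`(lane / 4)*2 + (i % 2)`[24,0]->12
lane 24: gid=6 (24/4), tid=0 (24%4)
i=0: r=6+0=6, c=0*2+0=0
col: 12 vs 0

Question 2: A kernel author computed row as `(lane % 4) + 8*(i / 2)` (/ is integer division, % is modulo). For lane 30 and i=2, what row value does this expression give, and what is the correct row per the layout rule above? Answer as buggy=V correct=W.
buggy=10 correct=15

`(lane % 4) + 8*(i / 2)`[30,2]⇒10
lane 30: gr=7 (30/4), th=2 (30%4)
i=2: r=7+8=15, c=2*2+0=4
row: 10 vs 15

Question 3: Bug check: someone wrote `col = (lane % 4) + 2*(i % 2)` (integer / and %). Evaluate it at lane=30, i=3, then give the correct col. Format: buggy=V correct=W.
buggy=4 correct=5

`(lane % 4) + 2*(i % 2)`[30,3]→4
30: G=7,T=2
[3] (7+8,2*2+1) = (15,5)
col: 4 vs 5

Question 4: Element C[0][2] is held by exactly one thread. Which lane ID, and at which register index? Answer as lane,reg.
1,0

r:0=>grp=0,rB=0  c:2=>tig=1,lo=0
L=0*4+1=1  i=0*2+0=0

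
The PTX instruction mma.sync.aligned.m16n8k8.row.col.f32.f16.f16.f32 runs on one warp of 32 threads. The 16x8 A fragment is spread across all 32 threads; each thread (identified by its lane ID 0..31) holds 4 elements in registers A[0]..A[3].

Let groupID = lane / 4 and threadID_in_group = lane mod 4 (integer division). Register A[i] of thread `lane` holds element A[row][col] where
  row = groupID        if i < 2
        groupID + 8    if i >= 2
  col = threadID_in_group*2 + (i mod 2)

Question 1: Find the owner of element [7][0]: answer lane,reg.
r=7→G=7,rhi=0  c=0→T=0,p=0
L=7*4+0=28  i=0*2+0=0

28,0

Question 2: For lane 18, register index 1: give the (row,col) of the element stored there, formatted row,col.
4,5

18: G=4,T=2
[1] (4+0,2*2+1) = (4,5)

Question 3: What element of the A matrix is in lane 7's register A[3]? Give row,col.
9,7

L=7->gid=7>>2=1, tid=7&3=3
[3]->row 1+8=9  col 3·2+1=7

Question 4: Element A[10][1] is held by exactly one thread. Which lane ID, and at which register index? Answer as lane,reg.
r=10→G=2,rhi=1  c=1→T=0,p=1
L=2*4+0=8  i=1*2+1=3

8,3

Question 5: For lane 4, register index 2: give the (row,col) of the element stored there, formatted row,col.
4: grp=1,tig=0
[2] (1+8,0*2+0) = (9,0)

9,0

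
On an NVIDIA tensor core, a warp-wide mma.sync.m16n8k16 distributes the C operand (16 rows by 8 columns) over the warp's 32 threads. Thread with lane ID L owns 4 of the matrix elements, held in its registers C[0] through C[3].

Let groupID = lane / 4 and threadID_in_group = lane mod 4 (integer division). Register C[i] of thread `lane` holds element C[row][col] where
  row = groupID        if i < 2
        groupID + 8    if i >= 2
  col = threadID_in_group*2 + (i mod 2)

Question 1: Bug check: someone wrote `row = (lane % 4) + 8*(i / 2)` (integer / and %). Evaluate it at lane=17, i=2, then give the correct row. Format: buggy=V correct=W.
buggy=9 correct=12

`(lane % 4) + 8*(i / 2)`[17,2]→9
L=17→G=17>>2=4, T=17&3=1
[2]→row 4+8=12  col 1·2+0=2
row: 9 vs 12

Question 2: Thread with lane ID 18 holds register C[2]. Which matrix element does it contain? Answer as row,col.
12,4

L=18->gid=18>>2=4, tid=18&3=2
[2]->row 4+8=12  col 2·2+0=4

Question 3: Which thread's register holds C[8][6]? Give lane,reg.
r=8→G=0,rhi=1  c=6→T=3,p=0
L=0*4+3=3  i=1*2+0=2

3,2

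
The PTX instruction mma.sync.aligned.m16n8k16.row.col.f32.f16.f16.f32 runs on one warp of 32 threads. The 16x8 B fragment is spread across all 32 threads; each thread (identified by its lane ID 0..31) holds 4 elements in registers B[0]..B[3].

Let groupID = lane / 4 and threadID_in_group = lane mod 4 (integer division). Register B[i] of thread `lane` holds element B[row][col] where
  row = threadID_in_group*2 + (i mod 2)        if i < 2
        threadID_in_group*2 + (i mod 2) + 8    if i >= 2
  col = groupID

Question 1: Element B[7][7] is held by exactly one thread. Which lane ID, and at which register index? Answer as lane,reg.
31,1

c=7->g=7  r=7->rb=0,t=3,b0=1
L=7*4+3=31  i=0*2+1=1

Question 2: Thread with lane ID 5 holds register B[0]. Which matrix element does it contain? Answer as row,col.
L=5⇒gr=5>>2=1, th=5&3=1
[0]⇒row 1·2+0+0=2  col gr=1

2,1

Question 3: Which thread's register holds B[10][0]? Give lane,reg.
c=0→G=0  r=10→rhi=1,T=1,p=0
L=0*4+1=1  i=1*2+0=2

1,2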